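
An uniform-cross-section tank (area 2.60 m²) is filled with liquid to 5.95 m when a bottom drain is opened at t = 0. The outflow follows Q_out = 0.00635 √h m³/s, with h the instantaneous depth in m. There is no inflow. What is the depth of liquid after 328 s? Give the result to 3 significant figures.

With no inflow, A dh/dt = −0.00635 √h.
∫ h^(−1/2) dh = −(0.00635/A) ∫ dt, giving 2√h = 2√h₀ − (0.00635/A) t.
√h = √5.95 − 0.00635·328/(2·2.60) = 2.4393 − 0.40054 = 2.0387.
h = 2.0387² = 4.1564 m.

4.16 m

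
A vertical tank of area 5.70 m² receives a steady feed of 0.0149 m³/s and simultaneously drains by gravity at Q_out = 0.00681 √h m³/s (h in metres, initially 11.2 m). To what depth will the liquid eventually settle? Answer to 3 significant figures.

Level balance: A dh/dt = 0.0149 − 0.00681 √h. Setting dh/dt = 0:
Q_in = 0.00681 √h_ss ⇒ √h_ss = 0.0149/0.00681 = 2.1880.
h_ss = 2.1880² = 4.7872 m. (Since h₀ = 11.2 m > h_ss, the level will fall toward this value.)

4.79 m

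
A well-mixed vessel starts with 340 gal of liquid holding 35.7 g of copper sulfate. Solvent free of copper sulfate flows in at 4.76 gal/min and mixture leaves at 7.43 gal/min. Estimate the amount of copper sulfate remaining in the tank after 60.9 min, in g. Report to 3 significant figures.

5.84 g

Let m(t) be the amount of copper sulfate. Volume: V(t) = V₀ + (Q_in − Q_out) t = 340 − 2.6700 t; V(60.9) = 177.40 gal.
Species balance (pure solvent in): dm/dt = −Q_out · m/V(t).
dm/m = −Q_out dt/(V₀ − 2.6700 t); integrating gives ln(m/m₀) = −(Q_out/(Q_in−Q_out)) ln(V/V₀).
m = m₀ (V₀/V)^(Q_out/(Q_in−Q_out)) = 35.7 × (340/177.40)^(-2.7828) = 5.8404 g.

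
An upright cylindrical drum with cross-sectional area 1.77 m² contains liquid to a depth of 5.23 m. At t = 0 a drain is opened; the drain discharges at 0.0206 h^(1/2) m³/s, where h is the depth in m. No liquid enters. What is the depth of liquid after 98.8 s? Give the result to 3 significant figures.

With no inflow, A dh/dt = −0.0206 √h.
This is separable: 2 d(√h)/dt = −0.0206/A, so √h = √h₀ − (0.0206/(2A)) t.
√h = √5.23 − 0.0206·98.8/(2·1.77) = 2.2869 − 0.57494 = 1.7120.
h = 1.7120² = 2.9309 m.

2.93 m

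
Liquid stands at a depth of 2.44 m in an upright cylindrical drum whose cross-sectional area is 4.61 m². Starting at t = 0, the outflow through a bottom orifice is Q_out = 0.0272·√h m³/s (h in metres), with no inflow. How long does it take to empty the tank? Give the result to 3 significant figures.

529 s

With no inflow, A dh/dt = −0.0272 √h.
Separate and integrate: 2(√h − √h₀) = −(0.0272/A) t.
Tank is empty when √h = 0: t_empty = 2A√h₀/0.0272.
t_empty = 2·4.61·√2.44/0.0272 = 9.2200·1.5620/0.0272 = 529.49 s.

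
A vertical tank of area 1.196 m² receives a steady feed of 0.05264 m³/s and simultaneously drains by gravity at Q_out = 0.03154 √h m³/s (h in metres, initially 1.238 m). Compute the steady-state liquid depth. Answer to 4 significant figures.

2.786 m

A dh/dt = Q_in − 0.03154 √h. Steady state requires inflow = outflow:
Q_in = 0.03154 √h_ss ⇒ √h_ss = 0.05264/0.03154 = 1.66899.
h_ss = 1.66899² = 2.78553 m. (Since h₀ = 1.238 m < h_ss, the level will rise toward this value.)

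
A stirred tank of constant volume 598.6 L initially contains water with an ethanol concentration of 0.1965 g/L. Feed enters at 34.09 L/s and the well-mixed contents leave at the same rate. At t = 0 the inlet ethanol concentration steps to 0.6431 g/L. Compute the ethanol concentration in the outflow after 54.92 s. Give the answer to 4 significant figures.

0.6235 g/L

Species balance on the tank: V dC/dt = Q(C_in − C).
So dC/dt = (C_in − C)/τ with τ = V/Q = 598.6/34.09 = 17.5594 s.
C approaches C_in exponentially: C(t) = C_in + (C₀ − C_in) e^(−t/τ).
C(54.92) = 0.6431 + (0.1965 − 0.6431)·e^(−54.92/17.5594) = 0.6431 + (-0.446600)·0.0438198 = 0.623530 g/L.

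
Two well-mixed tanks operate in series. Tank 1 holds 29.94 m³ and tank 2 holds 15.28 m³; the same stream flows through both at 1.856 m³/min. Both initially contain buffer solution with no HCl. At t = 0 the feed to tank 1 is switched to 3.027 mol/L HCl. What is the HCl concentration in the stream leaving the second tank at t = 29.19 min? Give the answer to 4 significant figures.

2.106 mol/L

Time constants: τᵢ = Vᵢ/Q for each well-mixed tank.
τ₁ = 29.94/1.856 = 16.1315 min; τ₂ = 15.28/1.856 = 8.23276 min.
Solving the cascade with C₁(0)=C₂(0)=0 gives C₂(t) = C_in[1 − (τ₁ e^(−t/τ₁) − τ₂ e^(−t/τ₂))/(τ₁ − τ₂)].
At t = 29.19: e^(−t/τ₁) = 0.163735, e^(−t/τ₂) = 0.0288515.
C₂ = 3.027·[1 − (16.1315·0.163735 − 8.23276·0.0288515)/(7.89871)] = 3.027·0.695677 = 2.10582 mol/L.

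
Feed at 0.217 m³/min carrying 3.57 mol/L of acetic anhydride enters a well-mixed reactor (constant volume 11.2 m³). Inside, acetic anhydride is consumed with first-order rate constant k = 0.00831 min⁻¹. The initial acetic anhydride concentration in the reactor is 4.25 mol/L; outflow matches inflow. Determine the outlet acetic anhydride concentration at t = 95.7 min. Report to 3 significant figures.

2.62 mol/L

Accumulation = in − out − consumed: V dC/dt = Q C_in − Q C − k V C.
This is linear with rate a = Q/V + k = 0.027685 min⁻¹.
C_ss = Q C_in/(Q + kV) = 2.4984 mol/L; C(t) = C_ss + (C₀ − C_ss) e^(−a t).
C(95.7) = 2.4984 + (1.7516)·e^(−0.027685·95.7) = 2.4984 + (1.7516)·0.070690 = 2.6222 mol/L.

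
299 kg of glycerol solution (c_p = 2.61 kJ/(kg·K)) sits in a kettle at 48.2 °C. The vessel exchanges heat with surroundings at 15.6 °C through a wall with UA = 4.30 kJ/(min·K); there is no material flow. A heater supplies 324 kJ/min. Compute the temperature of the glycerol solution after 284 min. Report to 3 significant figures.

82.0 °C

First-law balance (no shaft work): M c_p dT/dt = −UA(T − T_amb) + Q̇.
dT/dt = (T_ss − T)/τ with T_ss = T_amb + Q̇/UA = 15.6 + 324/4.30 = 90.949 °C, τ = M c_p/UA = 299·2.61/4.30 = 181.49 min.
T approaches T_ss exponentially: T(t) = T_ss + (T₀ − T_ss) e^(−t/τ).
T(284) = 90.949 + (-42.749)·0.20912 = 82.009 °C.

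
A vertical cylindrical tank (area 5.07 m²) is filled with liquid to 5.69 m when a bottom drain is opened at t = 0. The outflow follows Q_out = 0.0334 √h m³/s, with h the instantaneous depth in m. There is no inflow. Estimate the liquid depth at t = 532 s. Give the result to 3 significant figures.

0.401 m

A dh/dt = −Q_out = −0.0334 √h.
∫ h^(−1/2) dh = −(0.0334/A) ∫ dt, giving 2√h = 2√h₀ − (0.0334/A) t.
√h = √5.69 − 0.0334·532/(2·5.07) = 2.3854 − 1.7523 = 0.63302.
h = 0.63302² = 0.40072 m.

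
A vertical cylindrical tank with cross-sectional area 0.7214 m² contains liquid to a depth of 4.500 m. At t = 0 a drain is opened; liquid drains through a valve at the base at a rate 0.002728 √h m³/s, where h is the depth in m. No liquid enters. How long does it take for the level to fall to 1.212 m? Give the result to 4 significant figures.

539.7 s

With no inflow, A dh/dt = −0.002728 √h.
∫ h^(−1/2) dh = −(0.002728/A) ∫ dt, giving 2√h = 2√h₀ − (0.002728/A) t.
t = 2A(√h₀ − √h)/0.002728 = 2·0.7214·(√4.500 − √1.212)/0.002728
  = 1.44280 × (2.12132 − 1.10091) / 0.002728 = 539.681 s.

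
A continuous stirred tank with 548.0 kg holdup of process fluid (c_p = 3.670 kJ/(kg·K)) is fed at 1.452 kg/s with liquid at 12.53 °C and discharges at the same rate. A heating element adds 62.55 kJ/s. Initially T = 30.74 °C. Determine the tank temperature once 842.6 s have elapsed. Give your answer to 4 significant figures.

Unsteady energy balance on the tank contents: M c_p dT/dt = ṁ c_p (T_in − T) + 62.55.
τ = M/ṁ = 377.410 s; T_ss = T_in + Q̇/(ṁ c_p) = 12.53 + 62.55/(1.452·3.670) = 24.2680 °C.
This is linear first-order; T(t) = T_ss + (T₀ − T_ss) e^(−t/τ).
T(842.6) = 24.2680 + (6.47199)·e^(−842.6/377.410) = 24.2680 + (6.47199)·0.107251 = 24.9621 °C.

24.96 °C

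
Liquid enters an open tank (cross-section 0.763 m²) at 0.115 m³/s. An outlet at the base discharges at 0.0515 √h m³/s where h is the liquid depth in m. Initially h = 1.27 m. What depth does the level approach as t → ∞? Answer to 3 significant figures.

A dh/dt = Q_in − 0.0515 √h. Steady state requires inflow = outflow:
Q_in = 0.0515 √h_ss ⇒ √h_ss = 0.115/0.0515 = 2.2330.
h_ss = 2.2330² = 4.9863 m. (Since h₀ = 1.27 m < h_ss, the level will rise toward this value.)

4.99 m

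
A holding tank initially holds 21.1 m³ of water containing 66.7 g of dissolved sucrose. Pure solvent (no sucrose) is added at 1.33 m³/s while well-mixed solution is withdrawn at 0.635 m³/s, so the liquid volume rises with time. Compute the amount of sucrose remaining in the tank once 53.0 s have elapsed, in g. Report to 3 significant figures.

26.5 g

Total volume: dV/dt = Q_in − Q_out = 0.69500 m³/s, so V(t) = 21.1 + 0.69500 t and V(53.0) = 57.935 m³.
Species balance (pure solvent in): dm/dt = −Q_out · m/V(t).
Separate: dm/m = −Q_out dt/V(t) ⇒ ln(m/m₀) = −(Q_out/(Q_in−Q_out)) ln(V/V₀).
m = m₀ (V₀/V)^(Q_out/(Q_in−Q_out)) = 66.7 × (21.1/57.935)^(0.91367) = 26.506 g.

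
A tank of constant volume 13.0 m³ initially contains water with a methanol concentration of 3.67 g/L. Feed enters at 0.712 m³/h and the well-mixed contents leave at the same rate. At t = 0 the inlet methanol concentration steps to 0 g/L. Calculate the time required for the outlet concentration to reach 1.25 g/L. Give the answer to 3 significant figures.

Unsteady species balance (constant V, well mixed): V dC/dt = Q(C_in − C), so τ = V/Q = 18.258 h.
C(t) = C_in + (C₀ − C_in) e^(−t/τ). Set C = 1.25 and solve for t:
e^(−t/τ) = (C − C_in)/(C₀ − C_in) = (1.25 − 0)/(3.67 − 0) = 0.34060
t = −τ ln(…) = 18.258 × 1.0770 = 19.665 h.

19.7 h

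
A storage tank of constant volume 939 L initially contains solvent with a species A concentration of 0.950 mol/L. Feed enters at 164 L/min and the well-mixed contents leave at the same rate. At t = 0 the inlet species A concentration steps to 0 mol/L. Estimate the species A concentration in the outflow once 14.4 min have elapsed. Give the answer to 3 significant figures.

0.0768 mol/L

Transient balance on the dissolved component: V dC/dt = Q(C_in − C).
So dC/dt = (C_in − C)/τ with τ = V/Q = 939/164 = 5.7256 min.
C approaches C_in exponentially: C(t) = C_in + (C₀ − C_in) e^(−t/τ).
C(14.4) = 0 + (0.950 − 0)·e^(−14.4/5.7256) = 0 + (0.95000)·0.080862 = 0.076819 mol/L.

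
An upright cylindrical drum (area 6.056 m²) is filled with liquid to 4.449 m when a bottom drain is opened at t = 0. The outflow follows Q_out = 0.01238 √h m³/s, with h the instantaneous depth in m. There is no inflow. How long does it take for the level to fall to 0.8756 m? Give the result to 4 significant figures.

A dh/dt = −Q_out = −0.01238 √h.
Separate and integrate: 2(√h − √h₀) = −(0.01238/A) t.
t = 2A(√h₀ − √h)/0.01238 = 2·6.056·(√4.449 − √0.8756)/0.01238
  = 12.1120 × (2.10927 − 0.935735) / 0.01238 = 1148.13 s.

1148 s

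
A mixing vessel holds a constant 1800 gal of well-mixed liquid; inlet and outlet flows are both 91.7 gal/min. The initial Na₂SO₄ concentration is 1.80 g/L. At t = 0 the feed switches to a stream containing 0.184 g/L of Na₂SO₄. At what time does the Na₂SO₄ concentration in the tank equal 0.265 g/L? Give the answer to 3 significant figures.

58.8 min

Mass balance on the solute (V constant): V dC/dt = Q(C_in − C), so τ = V/Q = 19.629 min.
C(t) = C_in + (C₀ − C_in) e^(−t/τ). Set C = 0.265 and solve for t:
e^(−t/τ) = (C − C_in)/(C₀ − C_in) = (0.265 − 0.184)/(1.80 − 0.184) = 0.050124
t = −τ ln(…) = 19.629 × 2.9933 = 58.755 min.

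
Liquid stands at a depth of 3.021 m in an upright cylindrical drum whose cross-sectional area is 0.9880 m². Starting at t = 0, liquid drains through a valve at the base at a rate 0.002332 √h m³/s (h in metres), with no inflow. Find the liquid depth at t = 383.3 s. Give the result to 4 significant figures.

A dh/dt = −Q_out = −0.002332 √h.
This is separable: 2 d(√h)/dt = −0.002332/A, so √h = √h₀ − (0.002332/(2A)) t.
√h = √3.021 − 0.002332·383.3/(2·0.9880) = 1.73810 − 0.452356 = 1.28575.
h = 1.28575² = 1.65314 m.

1.653 m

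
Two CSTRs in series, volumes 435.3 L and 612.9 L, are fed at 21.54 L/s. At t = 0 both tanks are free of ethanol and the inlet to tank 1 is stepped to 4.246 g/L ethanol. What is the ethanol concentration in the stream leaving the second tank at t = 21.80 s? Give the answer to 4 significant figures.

Species balance on tank i: dCᵢ/dt = (Cᵢ₋₁ − Cᵢ)/τᵢ with τᵢ = Vᵢ/Q.
τ₁ = 435.3/21.54 = 20.2089 s; τ₂ = 612.9/21.54 = 28.4540 s.
Tank 1: C₁ = C_in(1 − e^(−t/τ₁)). Tank 2 (τ₁ ≠ τ₂): C₂ = C_in[1 − (τ₁ e^(−t/τ₁) − τ₂ e^(−t/τ₂))/(τ₁ − τ₂)].
At t = 21.80: e^(−t/τ₁) = 0.340026, e^(−t/τ₂) = 0.464800.
C₂ = 4.246·[1 − (20.2089·0.340026 − 28.4540·0.464800)/(-8.24513)] = 4.246·0.229378 = 0.973939 g/L.

0.9739 g/L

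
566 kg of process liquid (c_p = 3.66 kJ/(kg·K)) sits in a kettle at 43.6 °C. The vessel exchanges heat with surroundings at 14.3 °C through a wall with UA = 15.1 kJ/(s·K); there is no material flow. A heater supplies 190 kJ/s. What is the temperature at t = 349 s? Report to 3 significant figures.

28.2 °C

Lumped-capacitance energy balance: M c_p dT/dt = UA(T_amb − T) + Q̇.
dT/dt = (T_ss − T)/τ with T_ss = T_amb + Q̇/UA = 14.3 + 190/15.1 = 26.883 °C, τ = M c_p/UA = 566·3.66/15.1 = 137.19 s.
Integrating: T(t) = T_ss + (T₀ − T_ss) e^(−t/τ).
T(349) = 26.883 + (16.717)·0.078557 = 28.196 °C.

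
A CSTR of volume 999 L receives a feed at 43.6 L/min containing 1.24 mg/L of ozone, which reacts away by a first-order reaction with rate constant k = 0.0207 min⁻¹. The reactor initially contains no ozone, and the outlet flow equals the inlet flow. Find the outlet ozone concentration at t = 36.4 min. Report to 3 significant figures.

Accumulation = in − out − consumed: V dC/dt = Q C_in − Q C − k V C.
This is linear with rate a = Q/V + k = 0.064344 min⁻¹.
C_ss = Q C_in/(Q + kV) = 0.84108 mg/L; C(t) = C_ss + (C₀ − C_ss) e^(−a t).
C(36.4) = 0.84108 + (-0.84108)·e^(−0.064344·36.4) = 0.84108 + (-0.84108)·0.096125 = 0.76023 mg/L.

0.760 mg/L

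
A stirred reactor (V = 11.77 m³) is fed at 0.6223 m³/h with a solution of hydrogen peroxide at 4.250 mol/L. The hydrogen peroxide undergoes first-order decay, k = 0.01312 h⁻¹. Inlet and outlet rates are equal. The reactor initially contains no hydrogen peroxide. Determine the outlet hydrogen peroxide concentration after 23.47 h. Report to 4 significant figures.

V dC/dt = Q(C_in − C) − k V C.
dC/dt = (Q/V) C_in − (Q/V + k) C; effective rate a = Q/V + k = 0.0528717 + 0.01312 = 0.0659917 h⁻¹.
C_ss = Q C_in/(Q + kV) = 3.40505 mol/L; C(t) = C_ss + (C₀ − C_ss) e^(−a t).
C(23.47) = 3.40505 + (-3.40505)·e^(−0.0659917·23.47) = 3.40505 + (-3.40505)·0.212497 = 2.68148 mol/L.

2.681 mol/L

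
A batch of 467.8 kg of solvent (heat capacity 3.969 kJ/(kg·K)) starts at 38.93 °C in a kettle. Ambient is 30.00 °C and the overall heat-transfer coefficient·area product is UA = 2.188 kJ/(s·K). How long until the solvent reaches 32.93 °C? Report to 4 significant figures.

945.7 s

Lumped-capacitance energy balance: M c_p dT/dt = UA(T_amb − T).
τ = M c_p/UA = 848.582 s; T_ss = T_amb = 30.0000 °C.
T(t) = T_ss + (T₀ − T_ss)e^(−t/τ); set T = 32.93:
t = −τ ln[(T − T_ss)/(T₀ − T_ss)] = −848.582 · ln(0.328108) = 945.672 s.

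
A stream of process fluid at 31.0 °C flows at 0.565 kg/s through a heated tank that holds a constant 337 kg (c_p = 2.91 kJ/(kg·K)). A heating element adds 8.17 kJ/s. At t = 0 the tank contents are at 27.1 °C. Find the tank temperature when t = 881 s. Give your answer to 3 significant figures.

33.9 °C

Unsteady energy balance on the tank contents: M c_p dT/dt = ṁ c_p (T_in − T) + 8.17.
τ = M/ṁ = 596.46 s; T_ss = T_in + Q̇/(ṁ c_p) = 31.0 + 8.17/(0.565·2.91) = 35.969 °C.
Integrating: T(t) = T_ss + (T₀ − T_ss) e^(−t/τ).
T(881) = 35.969 + (-8.8691)·e^(−881/596.46) = 35.969 + (-8.8691)·0.22831 = 33.944 °C.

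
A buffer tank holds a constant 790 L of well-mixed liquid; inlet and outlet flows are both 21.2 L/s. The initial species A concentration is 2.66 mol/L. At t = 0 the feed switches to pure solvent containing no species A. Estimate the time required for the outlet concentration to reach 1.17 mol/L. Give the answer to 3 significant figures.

30.6 s

Mass balance on the solute (V constant): V dC/dt = Q(C_in − C), so τ = V/Q = 37.264 s.
C(t) = C_in + (C₀ − C_in) e^(−t/τ). Set C = 1.17 and solve for t:
e^(−t/τ) = (C − C_in)/(C₀ − C_in) = (1.17 − 0)/(2.66 − 0) = 0.43985
t = −τ ln(…) = 37.264 × 0.82132 = 30.606 s.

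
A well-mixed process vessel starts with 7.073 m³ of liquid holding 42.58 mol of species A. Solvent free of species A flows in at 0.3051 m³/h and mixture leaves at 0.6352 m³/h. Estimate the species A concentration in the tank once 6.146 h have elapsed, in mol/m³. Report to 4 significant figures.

4.405 mol/m³

Total volume: dV/dt = Q_in − Q_out = -0.330100 m³/h, so V(t) = 7.073 − 0.330100 t and V(6.146) = 5.04421 m³.
Species balance (pure solvent in): dm/dt = −Q_out · m/V(t).
Separate: dm/m = −Q_out dt/V(t) ⇒ ln(m/m₀) = −(Q_out/(Q_in−Q_out)) ln(V/V₀).
m = m₀ (V₀/V)^(Q_out/(Q_in−Q_out)) = 42.58 × (7.073/5.04421)^(-1.92427) = 22.2179 mol.
C = m/V = 22.2179/5.04421 = 4.40463 mol/m³.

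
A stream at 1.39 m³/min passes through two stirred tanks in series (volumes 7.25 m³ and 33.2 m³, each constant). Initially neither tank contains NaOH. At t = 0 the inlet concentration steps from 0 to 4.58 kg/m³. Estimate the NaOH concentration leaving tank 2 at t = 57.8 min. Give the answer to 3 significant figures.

4.06 kg/m³

Time constants: τᵢ = Vᵢ/Q for each well-mixed tank.
τ₁ = 7.25/1.39 = 5.2158 min; τ₂ = 33.2/1.39 = 23.885 min.
Solving the cascade with C₁(0)=C₂(0)=0 gives C₂(t) = C_in[1 − (τ₁ e^(−t/τ₁) − τ₂ e^(−t/τ₂))/(τ₁ − τ₂)].
At t = 57.8: e^(−t/τ₁) = 1.5392e-05, e^(−t/τ₂) = 0.088927.
C₂ = 4.58·[1 − (5.2158·1.5392e-05 − 23.885·0.088927)/(-18.669)] = 4.58·0.88623 = 4.0589 kg/m³.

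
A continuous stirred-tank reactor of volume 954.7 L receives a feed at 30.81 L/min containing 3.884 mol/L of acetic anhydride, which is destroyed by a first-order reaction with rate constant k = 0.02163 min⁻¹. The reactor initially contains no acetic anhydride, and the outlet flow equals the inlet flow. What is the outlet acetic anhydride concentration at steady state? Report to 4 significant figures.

V dC/dt = Q(C_in − C) − k V C.
At steady state: 0 = Q C_in − (Q + kV) C_ss, so C_ss = Q C_in/(Q + kV).
C_ss = 30.81·3.884/(30.81 + 0.02163·954.7) = 119.666/51.4602 = 2.32541 mol/L.

2.325 mol/L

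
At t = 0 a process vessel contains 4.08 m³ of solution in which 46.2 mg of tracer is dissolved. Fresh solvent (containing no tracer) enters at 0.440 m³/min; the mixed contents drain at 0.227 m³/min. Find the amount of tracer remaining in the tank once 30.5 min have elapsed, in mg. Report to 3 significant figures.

16.7 mg

Let m(t) be the amount of tracer. Volume: V(t) = V₀ + (Q_in − Q_out) t = 4.08 + 0.21300 t; V(30.5) = 10.576 m³.
No tracer enters, so dm/dt = −Q_out · (m/V).
Separate: dm/m = −Q_out dt/V(t) ⇒ ln(m/m₀) = −(Q_out/(Q_in−Q_out)) ln(V/V₀).
m = m₀ (V₀/V)^(Q_out/(Q_in−Q_out)) = 46.2 × (4.08/10.576)^(1.0657) = 16.741 mg.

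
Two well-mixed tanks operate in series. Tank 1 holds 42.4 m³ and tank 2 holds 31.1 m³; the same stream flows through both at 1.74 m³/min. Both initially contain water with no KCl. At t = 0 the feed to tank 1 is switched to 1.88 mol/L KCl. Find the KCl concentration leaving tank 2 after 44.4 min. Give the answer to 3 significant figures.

1.17 mol/L

Time constants: τᵢ = Vᵢ/Q for each well-mixed tank.
τ₁ = 42.4/1.74 = 24.368 min; τ₂ = 31.1/1.74 = 17.874 min.
Tank 1: C₁ = C_in(1 − e^(−t/τ₁)). Tank 2 (τ₁ ≠ τ₂): C₂ = C_in[1 − (τ₁ e^(−t/τ₁) − τ₂ e^(−t/τ₂))/(τ₁ − τ₂)].
At t = 44.4: e^(−t/τ₁) = 0.16169, e^(−t/τ₂) = 0.083399.
C₂ = 1.88·[1 − (24.368·0.16169 − 17.874·0.083399)/(6.4943)] = 1.88·0.62284 = 1.1709 mol/L.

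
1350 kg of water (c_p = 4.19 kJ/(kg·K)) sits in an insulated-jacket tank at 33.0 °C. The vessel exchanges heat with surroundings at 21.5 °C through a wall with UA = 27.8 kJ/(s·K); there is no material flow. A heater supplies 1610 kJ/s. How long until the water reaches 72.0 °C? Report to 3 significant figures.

Lumped-capacitance energy balance: M c_p dT/dt = UA(T_amb − T) + Q̇.
τ = M c_p/UA = 203.47 s; T_ss = T_amb + Q̇/UA = 21.5 + 1610/27.8 = 79.414 °C.
T(t) = T_ss + (T₀ − T_ss)e^(−t/τ); set T = 72.0:
t = −τ ln[(T − T_ss)/(T₀ − T_ss)] = −203.47 · ln(0.15973) = 373.22 s.

373 s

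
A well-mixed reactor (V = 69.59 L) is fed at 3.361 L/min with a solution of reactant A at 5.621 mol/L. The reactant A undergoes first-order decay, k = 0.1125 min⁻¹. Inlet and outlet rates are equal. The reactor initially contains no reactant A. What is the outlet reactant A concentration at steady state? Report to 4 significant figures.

Accumulation = in − out − consumed: V dC/dt = Q C_in − Q C − k V C.
Steady state (dC/dt = 0): C_ss = Q C_in/(Q + kV) = C_in/(1 + kV/Q).
C_ss = 3.361·5.621/(3.361 + 0.1125·69.59) = 18.8922/11.1899 = 1.68833 mol/L.

1.688 mol/L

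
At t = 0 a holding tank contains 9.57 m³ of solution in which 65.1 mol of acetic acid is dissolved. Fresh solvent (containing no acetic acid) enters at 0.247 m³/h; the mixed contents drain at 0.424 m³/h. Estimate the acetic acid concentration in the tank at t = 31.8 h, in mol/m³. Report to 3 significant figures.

1.97 mol/m³

Total volume: dV/dt = Q_in − Q_out = -0.17700 m³/h, so V(t) = 9.57 − 0.17700 t and V(31.8) = 3.9414 m³.
No acetic acid enters, so dm/dt = −Q_out · (m/V).
dm/m = −Q_out dt/(V₀ − 0.17700 t); integrating gives ln(m/m₀) = −(Q_out/(Q_in−Q_out)) ln(V/V₀).
m = m₀ (V₀/V)^(Q_out/(Q_in−Q_out)) = 65.1 × (9.57/3.9414)^(-2.3955) = 7.7749 mol.
C = m/V = 7.7749/3.9414 = 1.9726 mol/m³.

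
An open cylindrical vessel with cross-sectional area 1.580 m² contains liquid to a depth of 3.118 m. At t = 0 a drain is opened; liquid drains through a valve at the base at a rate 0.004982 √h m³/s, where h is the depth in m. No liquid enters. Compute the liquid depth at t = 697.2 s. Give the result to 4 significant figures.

0.4443 m

With no inflow, A dh/dt = −0.004982 √h.
This is separable: 2 d(√h)/dt = −0.004982/A, so √h = √h₀ − (0.004982/(2A)) t.
√h = √3.118 − 0.004982·697.2/(2·1.580) = 1.76579 − 1.09919 = 0.666593.
h = 0.666593² = 0.444346 m.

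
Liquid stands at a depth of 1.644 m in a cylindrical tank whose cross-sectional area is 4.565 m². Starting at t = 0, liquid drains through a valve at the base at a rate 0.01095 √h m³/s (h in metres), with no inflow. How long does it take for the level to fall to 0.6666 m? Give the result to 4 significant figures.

Volume balance on the tank: A dh/dt = −0.01095 √h.
Separate and integrate: 2(√h − √h₀) = −(0.01095/A) t.
t = 2A(√h₀ − √h)/0.01095 = 2·4.565·(√1.644 − √0.6666)/0.01095
  = 9.13000 × (1.28219 − 0.816456) / 0.01095 = 388.321 s.

388.3 s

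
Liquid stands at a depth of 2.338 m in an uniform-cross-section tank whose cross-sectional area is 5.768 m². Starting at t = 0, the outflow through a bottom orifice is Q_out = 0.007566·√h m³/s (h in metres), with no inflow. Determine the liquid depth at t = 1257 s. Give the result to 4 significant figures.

0.4965 m

With no inflow, A dh/dt = −0.007566 √h.
This is separable: 2 d(√h)/dt = −0.007566/A, so √h = √h₀ − (0.007566/(2A)) t.
√h = √2.338 − 0.007566·1257/(2·5.768) = 1.52905 − 0.824416 = 0.704636.
h = 0.704636² = 0.496512 m.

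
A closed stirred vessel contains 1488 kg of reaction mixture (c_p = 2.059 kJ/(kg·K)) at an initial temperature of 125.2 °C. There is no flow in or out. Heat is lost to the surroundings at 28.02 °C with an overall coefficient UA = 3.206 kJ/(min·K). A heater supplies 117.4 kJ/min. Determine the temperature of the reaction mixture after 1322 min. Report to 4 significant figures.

Energy balance: M c_p dT/dt = −UA(T − T_amb) + Q̇.
dT/dt = (T_ss − T)/τ with T_ss = T_amb + Q̇/UA = 28.02 + 117.4/3.206 = 64.6388 °C, τ = M c_p/UA = 1488·2.059/3.206 = 955.643 min.
T approaches T_ss exponentially: T(t) = T_ss + (T₀ − T_ss) e^(−t/τ).
T(1322) = 64.6388 + (60.5612)·0.250734 = 79.8236 °C.

79.82 °C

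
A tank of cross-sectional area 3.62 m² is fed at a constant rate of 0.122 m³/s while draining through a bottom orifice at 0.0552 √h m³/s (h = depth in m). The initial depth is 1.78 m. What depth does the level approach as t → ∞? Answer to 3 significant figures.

Unsteady balance on liquid volume: A dh/dt = Q_in − 0.0552 √h. At steady state dh/dt = 0:
Q_in = 0.0552 √h_ss ⇒ √h_ss = 0.122/0.0552 = 2.2101.
h_ss = 2.2101² = 4.8847 m. (Since h₀ = 1.78 m < h_ss, the level will rise toward this value.)

4.88 m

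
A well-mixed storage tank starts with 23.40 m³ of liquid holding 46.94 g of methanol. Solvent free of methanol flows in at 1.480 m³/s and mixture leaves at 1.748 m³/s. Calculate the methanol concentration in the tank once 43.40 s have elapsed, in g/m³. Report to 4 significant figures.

0.04508 g/m³

Let m(t) be the amount of methanol. Volume: V(t) = V₀ + (Q_in − Q_out) t = 23.40 − 0.268000 t; V(43.40) = 11.7688 m³.
Solute balance: dm/dt = 0 − Q_out C = −Q_out m/V(t).
dm/m = −Q_out dt/(V₀ − 0.268000 t); integrating gives ln(m/m₀) = −(Q_out/(Q_in−Q_out)) ln(V/V₀).
m = m₀ (V₀/V)^(Q_out/(Q_in−Q_out)) = 46.94 × (23.40/11.7688)^(-6.52239) = 0.530538 g.
C = m/V = 0.530538/11.7688 = 0.0450801 g/m³.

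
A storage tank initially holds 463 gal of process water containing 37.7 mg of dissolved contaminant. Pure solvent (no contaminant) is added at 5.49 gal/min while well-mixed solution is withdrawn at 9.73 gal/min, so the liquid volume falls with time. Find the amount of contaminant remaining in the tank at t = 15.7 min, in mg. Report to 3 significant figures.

Let m(t) be the amount of contaminant. Volume: V(t) = V₀ + (Q_in − Q_out) t = 463 − 4.2400 t; V(15.7) = 396.43 gal.
Solute balance: dm/dt = 0 − Q_out C = −Q_out m/V(t).
dm/m = −Q_out dt/(V₀ − 4.2400 t); integrating gives ln(m/m₀) = −(Q_out/(Q_in−Q_out)) ln(V/V₀).
m = m₀ (V₀/V)^(Q_out/(Q_in−Q_out)) = 37.7 × (463/396.43)^(-2.2948) = 26.402 mg.

26.4 mg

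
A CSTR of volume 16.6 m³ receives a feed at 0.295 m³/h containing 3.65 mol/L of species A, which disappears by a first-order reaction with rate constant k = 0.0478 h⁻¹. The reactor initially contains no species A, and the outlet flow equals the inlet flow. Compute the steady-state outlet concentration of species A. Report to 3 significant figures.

0.989 mol/L

V dC/dt = Q(C_in − C) − k V C.
At steady state: 0 = Q C_in − (Q + kV) C_ss, so C_ss = Q C_in/(Q + kV).
C_ss = 0.295·3.65/(0.295 + 0.0478·16.6) = 1.0767/1.0885 = 0.98922 mol/L.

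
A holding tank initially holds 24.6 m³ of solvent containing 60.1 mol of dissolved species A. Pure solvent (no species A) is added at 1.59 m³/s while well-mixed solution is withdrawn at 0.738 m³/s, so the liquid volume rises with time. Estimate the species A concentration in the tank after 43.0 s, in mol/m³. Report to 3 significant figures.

Let m(t) be the amount of species A. Volume: V(t) = V₀ + (Q_in − Q_out) t = 24.6 + 0.85200 t; V(43.0) = 61.236 m³.
No species A enters, so dm/dt = −Q_out · (m/V).
dm/m = −Q_out dt/(V₀ + 0.85200 t); integrating gives ln(m/m₀) = −(Q_out/(Q_in−Q_out)) ln(V/V₀).
m = m₀ (V₀/V)^(Q_out/(Q_in−Q_out)) = 60.1 × (24.6/61.236)^(0.86620) = 27.277 mol.
C = m/V = 27.277/61.236 = 0.44544 mol/m³.

0.445 mol/m³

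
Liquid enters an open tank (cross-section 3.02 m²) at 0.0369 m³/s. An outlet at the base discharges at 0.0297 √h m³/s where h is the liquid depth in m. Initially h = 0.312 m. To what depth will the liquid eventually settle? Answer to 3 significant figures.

1.54 m

Level balance: A dh/dt = 0.0369 − 0.0297 √h. Setting dh/dt = 0:
Q_in = 0.0297 √h_ss ⇒ √h_ss = 0.0369/0.0297 = 1.2424.
h_ss = 1.2424² = 1.5436 m. (Since h₀ = 0.312 m < h_ss, the level will rise toward this value.)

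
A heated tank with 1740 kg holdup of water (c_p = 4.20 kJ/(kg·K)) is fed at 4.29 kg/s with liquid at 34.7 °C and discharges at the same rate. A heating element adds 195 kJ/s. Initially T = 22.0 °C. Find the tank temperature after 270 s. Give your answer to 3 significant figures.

First-law balance (no shaft work): M c_p dT/dt = ṁ c_p (T_in − T) + 195.
Rearrange: dT/dt = (T_ss − T)/τ with τ = M/ṁ = 405.59 s and T_ss = T_in + Q̇/(ṁ c_p) = 45.523 °C.
T approaches T_ss exponentially: T(t) = T_ss + (T₀ − T_ss) e^(−t/τ).
T(270) = 45.523 + (-23.523)·e^(−270/405.59) = 45.523 + (-23.523)·0.51392 = 33.434 °C.

33.4 °C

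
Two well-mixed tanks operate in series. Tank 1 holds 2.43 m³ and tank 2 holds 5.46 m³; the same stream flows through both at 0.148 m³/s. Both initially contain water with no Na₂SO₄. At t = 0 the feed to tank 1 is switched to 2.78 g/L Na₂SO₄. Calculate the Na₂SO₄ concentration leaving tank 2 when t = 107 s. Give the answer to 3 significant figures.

2.51 g/L

Time constants: τᵢ = Vᵢ/Q for each well-mixed tank.
τ₁ = 2.43/0.148 = 16.419 s; τ₂ = 5.46/0.148 = 36.892 s.
Solving the cascade with C₁(0)=C₂(0)=0 gives C₂(t) = C_in[1 − (τ₁ e^(−t/τ₁) − τ₂ e^(−t/τ₂))/(τ₁ − τ₂)].
At t = 107: e^(−t/τ₁) = 0.0014783, e^(−t/τ₂) = 0.055003.
C₂ = 2.78·[1 − (16.419·0.0014783 − 36.892·0.055003)/(-20.473)] = 2.78·0.90207 = 2.5078 g/L.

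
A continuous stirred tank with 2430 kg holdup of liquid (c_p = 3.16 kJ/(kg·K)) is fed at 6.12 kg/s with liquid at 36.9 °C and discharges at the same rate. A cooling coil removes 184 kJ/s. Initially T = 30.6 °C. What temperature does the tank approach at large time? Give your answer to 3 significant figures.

27.4 °C

M c_p dT/dt = ṁ c_p (T_in − T) − Q̇.
At steady state dT/dt = 0 ⇒ T_ss = T_in − Q̇/(ṁ c_p) = 36.9 − 184/(6.12·3.16) = 27.386 °C.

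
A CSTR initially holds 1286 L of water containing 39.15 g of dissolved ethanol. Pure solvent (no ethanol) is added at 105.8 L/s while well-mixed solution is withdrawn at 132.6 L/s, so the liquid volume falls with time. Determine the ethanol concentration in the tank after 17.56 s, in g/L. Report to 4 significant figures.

Let m(t) be the amount of ethanol. Volume: V(t) = V₀ + (Q_in − Q_out) t = 1286 − 26.8000 t; V(17.56) = 815.392 L.
Species balance (pure solvent in): dm/dt = −Q_out · m/V(t).
dm/m = −Q_out dt/(V₀ − 26.8000 t); integrating gives ln(m/m₀) = −(Q_out/(Q_in−Q_out)) ln(V/V₀).
m = m₀ (V₀/V)^(Q_out/(Q_in−Q_out)) = 39.15 × (1286/815.392)^(-4.94776) = 4.10862 g.
C = m/V = 4.10862/815.392 = 0.00503883 g/L.

0.005039 g/L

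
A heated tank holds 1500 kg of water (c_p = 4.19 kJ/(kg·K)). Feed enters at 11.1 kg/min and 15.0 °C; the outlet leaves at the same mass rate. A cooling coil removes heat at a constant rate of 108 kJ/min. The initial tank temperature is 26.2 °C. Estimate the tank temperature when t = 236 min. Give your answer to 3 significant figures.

Energy balance: M c_p dT/dt = ṁ c_p (T_in − T) − 108.
Rearrange: dT/dt = (T_ss − T)/τ with τ = M/ṁ = 135.14 min and T_ss = T_in − Q̇/(ṁ c_p) = 12.678 °C.
Integrating: T(t) = T_ss + (T₀ − T_ss) e^(−t/τ).
T(236) = 12.678 + (13.522)·e^(−236/135.14) = 12.678 + (13.522)·0.17440 = 15.036 °C.

15.0 °C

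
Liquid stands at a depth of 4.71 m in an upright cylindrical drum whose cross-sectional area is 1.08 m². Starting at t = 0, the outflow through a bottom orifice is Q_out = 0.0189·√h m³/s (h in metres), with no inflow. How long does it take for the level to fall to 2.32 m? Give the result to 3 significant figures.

A dh/dt = −Q_out = −0.0189 √h.
Separate and integrate: 2(√h − √h₀) = −(0.0189/A) t.
t = 2A(√h₀ − √h)/0.0189 = 2·1.08·(√4.71 − √2.32)/0.0189
  = 2.1600 × (2.1703 − 1.5232) / 0.0189 = 73.954 s.

74.0 s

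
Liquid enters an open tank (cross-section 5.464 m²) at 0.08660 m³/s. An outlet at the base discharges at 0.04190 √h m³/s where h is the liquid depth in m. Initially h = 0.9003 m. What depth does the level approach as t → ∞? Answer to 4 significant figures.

4.272 m

Level balance: A dh/dt = 0.08660 − 0.04190 √h. Setting dh/dt = 0:
Q_in = 0.04190 √h_ss ⇒ √h_ss = 0.08660/0.04190 = 2.06683.
h_ss = 2.06683² = 4.27177 m. (Since h₀ = 0.9003 m < h_ss, the level will rise toward this value.)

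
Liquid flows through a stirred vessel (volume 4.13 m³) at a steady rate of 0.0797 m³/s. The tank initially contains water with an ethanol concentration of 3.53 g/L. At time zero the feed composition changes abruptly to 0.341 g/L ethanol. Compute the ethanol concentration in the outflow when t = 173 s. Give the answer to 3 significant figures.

Transient balance on the dissolved component: V dC/dt = Q(C_in − C).
Time constant τ = V/Q = 4.13/0.0797 = 51.819 s.
C approaches C_in exponentially: C(t) = C_in + (C₀ − C_in) e^(−t/τ).
C(173) = 0.341 + (3.53 − 0.341)·e^(−173/51.819) = 0.341 + (3.1890)·0.035489 = 0.45418 g/L.

0.454 g/L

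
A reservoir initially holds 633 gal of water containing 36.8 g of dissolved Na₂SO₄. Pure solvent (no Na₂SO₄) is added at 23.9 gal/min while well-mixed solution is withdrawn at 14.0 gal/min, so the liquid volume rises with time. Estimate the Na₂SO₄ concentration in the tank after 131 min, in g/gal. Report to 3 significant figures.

Let m(t) be the amount of Na₂SO₄. Volume: V(t) = V₀ + (Q_in − Q_out) t = 633 + 9.9000 t; V(131) = 1929.9 gal.
Species balance (pure solvent in): dm/dt = −Q_out · m/V(t).
Separate: dm/m = −Q_out dt/V(t) ⇒ ln(m/m₀) = −(Q_out/(Q_in−Q_out)) ln(V/V₀).
m = m₀ (V₀/V)^(Q_out/(Q_in−Q_out)) = 36.8 × (633/1929.9)^(1.4141) = 7.6071 g.
C = m/V = 7.6071/1929.9 = 0.0039417 g/gal.

0.00394 g/gal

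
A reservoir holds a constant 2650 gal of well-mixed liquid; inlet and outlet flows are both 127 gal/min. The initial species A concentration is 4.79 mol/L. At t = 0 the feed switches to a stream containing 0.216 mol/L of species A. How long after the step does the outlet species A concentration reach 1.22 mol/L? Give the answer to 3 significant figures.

Species balance on the tank: V dC/dt = Q(C_in − C), so τ = V/Q = 20.866 min.
C(t) = C_in + (C₀ − C_in) e^(−t/τ). Set C = 1.22 and solve for t:
e^(−t/τ) = (C − C_in)/(C₀ − C_in) = (1.22 − 0.216)/(4.79 − 0.216) = 0.21950
t = −τ ln(…) = 20.866 × 1.5164 = 31.641 min.

31.6 min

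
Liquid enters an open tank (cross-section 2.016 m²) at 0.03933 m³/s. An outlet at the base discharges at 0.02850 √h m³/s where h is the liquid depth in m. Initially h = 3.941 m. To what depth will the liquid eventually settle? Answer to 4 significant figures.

Mass balance (ρ constant): A dh/dt = Q_in − 0.02850 √h. At steady state dh/dt = 0:
Q_in = 0.02850 √h_ss ⇒ √h_ss = 0.03933/0.02850 = 1.38000.
h_ss = 1.38000² = 1.90440 m. (Since h₀ = 3.941 m > h_ss, the level will fall toward this value.)

1.904 m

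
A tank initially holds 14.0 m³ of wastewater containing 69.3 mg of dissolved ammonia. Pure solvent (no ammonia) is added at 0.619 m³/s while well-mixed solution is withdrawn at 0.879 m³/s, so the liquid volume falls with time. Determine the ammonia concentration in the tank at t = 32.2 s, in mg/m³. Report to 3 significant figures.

0.565 mg/m³

Total volume: dV/dt = Q_in − Q_out = -0.26000 m³/s, so V(t) = 14.0 − 0.26000 t and V(32.2) = 5.6280 m³.
Species balance (pure solvent in): dm/dt = −Q_out · m/V(t).
dm/m = −Q_out dt/(V₀ − 0.26000 t); integrating gives ln(m/m₀) = −(Q_out/(Q_in−Q_out)) ln(V/V₀).
m = m₀ (V₀/V)^(Q_out/(Q_in−Q_out)) = 69.3 × (14.0/5.6280)^(-3.3808) = 3.1821 mg.
C = m/V = 3.1821/5.6280 = 0.56540 mg/m³.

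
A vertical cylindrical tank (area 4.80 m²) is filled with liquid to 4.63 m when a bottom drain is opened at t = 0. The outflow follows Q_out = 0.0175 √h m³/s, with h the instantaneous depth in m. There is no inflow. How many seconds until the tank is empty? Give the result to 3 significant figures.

1180 s

With no inflow, A dh/dt = −0.0175 √h.
Separate and integrate: 2(√h − √h₀) = −(0.0175/A) t.
Set h = 0: 2√h₀ = (0.0175/A) t_empty ⇒ t_empty = 2A√h₀/0.0175.
t_empty = 2·4.80·√4.63/0.0175 = 9.6000·2.1517/0.0175 = 1180.4 s.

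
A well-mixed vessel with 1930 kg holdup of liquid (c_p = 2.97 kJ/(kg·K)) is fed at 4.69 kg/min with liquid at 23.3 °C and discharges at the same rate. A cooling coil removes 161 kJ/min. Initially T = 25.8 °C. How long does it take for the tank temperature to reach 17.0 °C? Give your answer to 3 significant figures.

M c_p dT/dt = ṁ c_p (T_in − T) − Q̇.
τ = M/ṁ = 411.51 min; T_ss = T_in − Q̇/(ṁ c_p) = 11.742 °C.
T(t) = T_ss + (T₀ − T_ss) e^(−t/τ). Set T = 17.0:
e^(−t/τ) = (17.0 − 11.742)/(25.8 − 11.742) = 0.37404
t = −411.51 · ln(0.37404) = 404.68 min.

405 min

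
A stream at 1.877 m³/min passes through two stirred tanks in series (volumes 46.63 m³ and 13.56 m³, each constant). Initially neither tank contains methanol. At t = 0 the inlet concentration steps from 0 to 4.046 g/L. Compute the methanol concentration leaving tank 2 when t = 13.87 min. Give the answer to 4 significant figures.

1.025 g/L

Time constants: τᵢ = Vᵢ/Q for each well-mixed tank.
τ₁ = 46.63/1.877 = 24.8428 min; τ₂ = 13.56/1.877 = 7.22429 min.
Tank 1: C₁ = C_in(1 − e^(−t/τ₁)). Tank 2 (τ₁ ≠ τ₂): C₂ = C_in[1 − (τ₁ e^(−t/τ₁) − τ₂ e^(−t/τ₂))/(τ₁ − τ₂)].
At t = 13.87: e^(−t/τ₁) = 0.572175, e^(−t/τ₂) = 0.146620.
C₂ = 4.046·[1 − (24.8428·0.572175 − 7.22429·0.146620)/(17.6185)] = 4.046·0.253330 = 1.02497 g/L.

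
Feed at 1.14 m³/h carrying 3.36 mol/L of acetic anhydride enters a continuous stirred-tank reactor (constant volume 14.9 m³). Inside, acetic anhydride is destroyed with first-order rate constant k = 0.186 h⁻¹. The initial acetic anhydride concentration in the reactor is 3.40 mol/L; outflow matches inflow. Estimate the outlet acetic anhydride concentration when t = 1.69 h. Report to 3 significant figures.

V dC/dt = Q(C_in − C) − k V C.
dC/dt = (Q/V) C_in − (Q/V + k) C; effective rate a = Q/V + k = 0.076510 + 0.186 = 0.26251 h⁻¹.
C_ss = Q C_in/(Q + kV) = 0.97929 mol/L; C(t) = C_ss + (C₀ − C_ss) e^(−a t).
C(1.69) = 0.97929 + (2.4207)·e^(−0.26251·1.69) = 0.97929 + (2.4207)·0.64170 = 2.5326 mol/L.

2.53 mol/L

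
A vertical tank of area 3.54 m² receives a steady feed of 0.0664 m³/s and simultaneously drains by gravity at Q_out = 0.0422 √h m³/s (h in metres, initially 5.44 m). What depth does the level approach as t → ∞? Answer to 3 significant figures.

Mass balance (ρ constant): A dh/dt = Q_in − 0.0422 √h. At steady state dh/dt = 0:
Q_in = 0.0422 √h_ss ⇒ √h_ss = 0.0664/0.0422 = 1.5735.
h_ss = 1.5735² = 2.4758 m. (Since h₀ = 5.44 m > h_ss, the level will fall toward this value.)

2.48 m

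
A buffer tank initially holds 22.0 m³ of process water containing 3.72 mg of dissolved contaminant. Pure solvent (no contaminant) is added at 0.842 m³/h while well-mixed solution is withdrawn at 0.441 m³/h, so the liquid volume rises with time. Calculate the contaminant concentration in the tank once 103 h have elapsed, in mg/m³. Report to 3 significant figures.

0.0184 mg/m³

Total volume: dV/dt = Q_in − Q_out = 0.40100 m³/h, so V(t) = 22.0 + 0.40100 t and V(103) = 63.303 m³.
Species balance (pure solvent in): dm/dt = −Q_out · m/V(t).
dm/m = −Q_out dt/(V₀ + 0.40100 t); integrating gives ln(m/m₀) = −(Q_out/(Q_in−Q_out)) ln(V/V₀).
m = m₀ (V₀/V)^(Q_out/(Q_in−Q_out)) = 3.72 × (22.0/63.303)^(1.0998) = 1.1635 mg.
C = m/V = 1.1635/63.303 = 0.018379 mg/m³.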